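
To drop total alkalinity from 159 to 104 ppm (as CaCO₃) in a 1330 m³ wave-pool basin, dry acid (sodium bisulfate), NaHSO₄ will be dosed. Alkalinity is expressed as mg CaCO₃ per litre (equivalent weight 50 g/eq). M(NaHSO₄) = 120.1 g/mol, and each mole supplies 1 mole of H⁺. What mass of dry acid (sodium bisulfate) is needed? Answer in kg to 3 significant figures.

Volume: 1330 m³ = 1,330,000 L.
Alkalinity to neutralize: (159 − 104) = 55 mg/L as CaCO₃ × 1,330,000 L = 73,150 g as CaCO₃.
Equivalents of H⁺ required: 73,150 ÷ 50 g/eq = 1463 eq = 1463 mol NaHSO₄.
Mass of NaHSO₄: 1463 × 120.1 = 175,700 g.

176 kg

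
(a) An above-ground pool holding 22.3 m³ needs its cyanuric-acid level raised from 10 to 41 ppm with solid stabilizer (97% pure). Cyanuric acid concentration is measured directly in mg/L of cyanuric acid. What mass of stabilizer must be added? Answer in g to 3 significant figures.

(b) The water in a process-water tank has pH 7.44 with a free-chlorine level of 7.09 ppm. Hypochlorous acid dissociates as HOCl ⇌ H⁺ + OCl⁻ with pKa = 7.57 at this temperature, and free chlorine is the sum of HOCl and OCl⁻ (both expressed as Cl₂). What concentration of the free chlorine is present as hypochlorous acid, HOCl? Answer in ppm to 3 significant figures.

(a) Volume: 22.3 m³ = 22,300 L.
(a) CYA to add: (41 − 10) = 31 mg/L × 22,300 L = 691.3 g cyanuric acid.
(a) At 97% purity: 691.3 / 0.97 = 712.7 g product.

(b) [OCl⁻]/[HOCl] = 10^(pH − pKa) = 10^(7.44 − 7.57) = 10^-0.13 = 0.7413.
(b) Fraction as HOCl = 1 / (1 + 0.7413) = 0.5743.
(b) HOCl = 0.5743 × 7.09 ppm = 4.072 ppm.

(a) 713 g; (b) 4.07 ppm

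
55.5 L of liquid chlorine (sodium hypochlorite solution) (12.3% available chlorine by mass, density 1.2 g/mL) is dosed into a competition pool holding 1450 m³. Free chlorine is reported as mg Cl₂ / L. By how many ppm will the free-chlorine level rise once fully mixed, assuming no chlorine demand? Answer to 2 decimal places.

Volume: 1450 m³ = 1,450,000 L.
Mass of solution: 55.5 L × 1000 mL/L × 1.2 g/mL = 66,600 g.
Available chlorine delivered: 66,600 g × 0.123 = 8192 g as Cl₂.
Concentration rise: 8192 g / 1,450,000 L = 5.65 mg/L = 5.65 ppm.

5.65 ppm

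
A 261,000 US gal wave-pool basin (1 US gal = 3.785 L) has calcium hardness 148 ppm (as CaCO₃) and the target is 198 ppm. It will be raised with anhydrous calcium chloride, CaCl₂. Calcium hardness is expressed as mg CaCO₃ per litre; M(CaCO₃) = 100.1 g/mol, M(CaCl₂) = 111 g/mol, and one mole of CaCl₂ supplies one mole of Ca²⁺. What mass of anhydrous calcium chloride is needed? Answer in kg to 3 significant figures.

Volume: 261,000 US gal × 3.785 L/gal = 987,885 L.
Hardness to add: (198 − 148) = 50 mg/L as CaCO₃ × 987,885 L = 49,390 g as CaCO₃.
Moles of Ca²⁺ (1 mol Ca²⁺ ≡ 1 mol CaCO₃): 49,390 / 100.1 g/mol = 493.4 mol.
Mass of CaCl₂: 493.4 × 111 = 54,770 g.

54.8 kg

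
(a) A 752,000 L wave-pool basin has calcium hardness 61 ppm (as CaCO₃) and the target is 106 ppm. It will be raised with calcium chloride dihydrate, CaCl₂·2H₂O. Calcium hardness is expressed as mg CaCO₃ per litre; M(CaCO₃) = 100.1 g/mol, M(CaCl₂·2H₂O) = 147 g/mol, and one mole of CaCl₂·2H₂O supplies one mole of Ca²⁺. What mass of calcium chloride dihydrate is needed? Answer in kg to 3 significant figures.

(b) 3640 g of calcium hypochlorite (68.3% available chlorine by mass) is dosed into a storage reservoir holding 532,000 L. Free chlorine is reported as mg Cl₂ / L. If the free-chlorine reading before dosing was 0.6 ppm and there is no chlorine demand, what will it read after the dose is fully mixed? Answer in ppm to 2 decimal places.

(a) 49.7 kg; (b) 5.27 ppm

(a) Hardness to add: (106 − 61) = 45 mg/L as CaCO₃ × 752,000 L = 33,840 g as CaCO₃.
(a) Moles of Ca²⁺ (1 mol Ca²⁺ ≡ 1 mol CaCO₃): 33,840 / 100.1 g/mol = 338.1 mol.
(a) Mass of CaCl₂·2H₂O: 338.1 × 147 = 49,700 g.

(b) Available chlorine delivered: 3640 g × 0.683 = 2486 g as Cl₂.
(b) Concentration rise: 2486 g / 532,000 L = 4.673 mg/L = 4.67 ppm.
(b) Final FC: 0.6 + 4.67 = 5.27 ppm.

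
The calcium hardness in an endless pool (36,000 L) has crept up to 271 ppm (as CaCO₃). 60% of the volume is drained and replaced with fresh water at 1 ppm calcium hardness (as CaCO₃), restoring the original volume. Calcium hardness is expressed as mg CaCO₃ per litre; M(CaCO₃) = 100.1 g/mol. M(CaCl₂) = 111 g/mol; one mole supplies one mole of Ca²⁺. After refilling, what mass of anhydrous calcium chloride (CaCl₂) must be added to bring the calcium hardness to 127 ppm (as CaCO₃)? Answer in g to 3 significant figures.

719 g

After draining 60% and refilling: 271 × 0.40 + 1 × 0.60 = 109 ppm.
Deficit to target: 127 − 109 = 18 mg/L.
As CaCO₃: 18 mg/L × 36,000 L = 648 g; ÷ 100.1 = 6.474 mol Ca²⁺.
Mass: 6.474 × 111 = 718.6 g.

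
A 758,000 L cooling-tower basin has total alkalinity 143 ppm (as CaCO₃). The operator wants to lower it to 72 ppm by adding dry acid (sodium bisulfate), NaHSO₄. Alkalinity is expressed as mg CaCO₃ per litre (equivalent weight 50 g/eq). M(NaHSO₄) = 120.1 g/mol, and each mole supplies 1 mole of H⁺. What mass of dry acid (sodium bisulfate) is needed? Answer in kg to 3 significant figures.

Alkalinity to neutralize: (143 − 72) = 71 mg/L as CaCO₃ × 758,000 L = 53,820 g as CaCO₃.
Equivalents of H⁺ required: 53,820 ÷ 50 g/eq = 1076 eq = 1076 mol NaHSO₄.
Mass of NaHSO₄: 1076 × 120.1 = 129,300 g.

129 kg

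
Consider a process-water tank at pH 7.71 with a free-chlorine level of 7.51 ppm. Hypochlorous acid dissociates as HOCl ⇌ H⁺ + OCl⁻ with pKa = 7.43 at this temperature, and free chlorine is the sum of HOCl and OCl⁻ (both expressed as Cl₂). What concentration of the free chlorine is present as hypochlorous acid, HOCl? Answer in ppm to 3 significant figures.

2.58 ppm

[OCl⁻]/[HOCl] = 10^(pH − pKa) = 10^(7.71 − 7.43) = 10^0.28 = 1.905.
Fraction as HOCl = 1 / (1 + 1.905) = 0.3442.
HOCl = 0.3442 × 7.51 ppm = 2.585 ppm.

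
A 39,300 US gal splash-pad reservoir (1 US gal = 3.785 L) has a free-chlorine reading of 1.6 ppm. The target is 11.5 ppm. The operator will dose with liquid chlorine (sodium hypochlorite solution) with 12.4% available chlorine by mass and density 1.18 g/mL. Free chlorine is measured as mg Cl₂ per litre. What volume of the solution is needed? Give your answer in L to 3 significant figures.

Volume: 39,300 US gal × 3.785 L/gal = 148,750 L.
Chlorine deficit: 11.5 − 1.6 = 9.9 ppm = 9.9 mg/L as Cl₂.
Cl₂ equivalent needed: 9.9 mg/L × 148,750 L = 1,473,000 mg = 1473 g.
Product at 12.4% available chlorine: 1473 / 0.124 = 11,880 g.
Volume at density 1.18 g/mL: 11,880 g ÷ 1.18 g/mL = 10,060 mL.

10.1 L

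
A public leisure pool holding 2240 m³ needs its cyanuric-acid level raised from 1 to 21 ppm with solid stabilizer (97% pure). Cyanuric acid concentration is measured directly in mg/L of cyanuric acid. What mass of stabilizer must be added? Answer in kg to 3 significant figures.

Volume: 2240 m³ = 2,240,000 L.
CYA to add: (21 − 1) = 20 mg/L × 2,240,000 L = 44,800 g cyanuric acid.
At 97% purity: 44,800 / 0.97 = 46,190 g product.

46.2 kg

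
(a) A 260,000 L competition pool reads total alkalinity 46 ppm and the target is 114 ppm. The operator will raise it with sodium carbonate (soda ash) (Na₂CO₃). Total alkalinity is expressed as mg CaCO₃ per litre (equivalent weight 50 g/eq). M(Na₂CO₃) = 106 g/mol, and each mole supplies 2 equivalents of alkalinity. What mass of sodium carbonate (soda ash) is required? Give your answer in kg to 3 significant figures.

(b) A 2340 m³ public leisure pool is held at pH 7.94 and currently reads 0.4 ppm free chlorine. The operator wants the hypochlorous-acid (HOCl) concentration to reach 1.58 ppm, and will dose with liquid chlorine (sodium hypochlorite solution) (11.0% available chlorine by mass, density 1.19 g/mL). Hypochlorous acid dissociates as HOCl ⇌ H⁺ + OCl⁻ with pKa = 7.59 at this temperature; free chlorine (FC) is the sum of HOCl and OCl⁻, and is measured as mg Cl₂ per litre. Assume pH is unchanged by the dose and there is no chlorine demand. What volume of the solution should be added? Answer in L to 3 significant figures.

(a) Alkalinity to add: (114 − 46) = 68 mg/L as CaCO₃ × 260,000 L = 17,680 g as CaCO₃.
(a) Equivalents: 17,680 g ÷ 50 g/eq = 353.6 eq.
(a) Each mole of Na₂CO₃ supplies 2 eq, so 353.6 / 2 = 176.8 mol.
(a) Mass: 176.8 mol × 106 g/mol = 18,740 g.

(b) Volume: 2340 m³ = 2,340,000 L.
(b) [OCl⁻]/[HOCl] = 10^(pH − pKa) = 10^(7.94 − 7.59) = 2.239; fraction as HOCl = 1/(1 + 2.239) = 0.3088.
(b) Free chlorine required for 1.58 ppm HOCl: 1.58 / 0.3088 = 5.117 ppm.
(b) FC to add: 5.117 − 0.4 = 4.717 mg/L as Cl₂.
(b) Cl₂ equivalent: 4.717 mg/L × 2,340,000 L = 11,040 g.
(b) Product at 11.0% available Cl: 11,040 / 0.11 = 100,300 g.
(b) Volume: 100,300 g ÷ 1.19 g/mL = 84,330 mL.

(a) 18.7 kg; (b) 84.3 L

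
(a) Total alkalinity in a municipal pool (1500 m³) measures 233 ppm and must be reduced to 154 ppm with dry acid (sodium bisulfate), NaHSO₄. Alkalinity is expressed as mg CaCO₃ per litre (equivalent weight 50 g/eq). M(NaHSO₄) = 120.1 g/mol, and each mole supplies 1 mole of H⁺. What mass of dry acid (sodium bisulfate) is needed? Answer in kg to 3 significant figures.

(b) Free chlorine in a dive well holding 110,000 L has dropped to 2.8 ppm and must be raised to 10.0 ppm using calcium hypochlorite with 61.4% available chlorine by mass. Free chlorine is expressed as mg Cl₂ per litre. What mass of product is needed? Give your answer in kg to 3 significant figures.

(a) Volume: 1500 m³ = 1,500,000 L.
(a) Alkalinity to neutralize: (233 − 154) = 79 mg/L as CaCO₃ × 1,500,000 L = 118,500 g as CaCO₃.
(a) Equivalents of H⁺ required: 118,500 ÷ 50 g/eq = 2370 eq = 2370 mol NaHSO₄.
(a) Mass of NaHSO₄: 2370 × 120.1 = 284,600 g.

(b) Chlorine deficit: 10.0 − 2.8 = 7.2 ppm = 7.2 mg/L as Cl₂.
(b) Cl₂ equivalent needed: 7.2 mg/L × 110,000 L = 792,000 mg = 792 g.
(b) Product at 61.4% available chlorine: 792 / 0.614 = 1290 g.

(a) 285 kg; (b) 1.29 kg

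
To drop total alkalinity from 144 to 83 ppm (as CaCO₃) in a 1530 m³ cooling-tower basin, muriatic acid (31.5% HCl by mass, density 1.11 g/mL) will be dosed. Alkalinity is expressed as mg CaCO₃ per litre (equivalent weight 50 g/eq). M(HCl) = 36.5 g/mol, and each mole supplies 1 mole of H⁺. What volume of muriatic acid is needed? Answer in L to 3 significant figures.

Volume: 1530 m³ = 1,530,000 L.
Alkalinity to neutralize: (144 − 83) = 61 mg/L as CaCO₃ × 1,530,000 L = 93,330 g as CaCO₃.
Equivalents of H⁺ required: 93,330 ÷ 50 g/eq = 1867 eq = 1867 mol HCl.
Mass of HCl: 1867 × 36.5 = 68,130 g.
Mass of 31.5% solution: 68,130 / 0.315 = 216,300 g.
Volume: 216,300 g ÷ 1.11 g/mL = 194,900 mL.

195 L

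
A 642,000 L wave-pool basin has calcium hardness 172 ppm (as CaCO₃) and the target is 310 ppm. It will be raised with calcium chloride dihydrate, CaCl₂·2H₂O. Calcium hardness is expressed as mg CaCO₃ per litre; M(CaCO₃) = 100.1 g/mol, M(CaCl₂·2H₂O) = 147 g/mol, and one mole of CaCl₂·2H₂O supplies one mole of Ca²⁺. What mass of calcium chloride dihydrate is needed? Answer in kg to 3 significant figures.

130 kg

Hardness to add: (310 − 172) = 138 mg/L as CaCO₃ × 642,000 L = 88,600 g as CaCO₃.
Moles of Ca²⁺ (1 mol Ca²⁺ ≡ 1 mol CaCO₃): 88,600 / 100.1 g/mol = 885.1 mol.
Mass of CaCl₂·2H₂O: 885.1 × 147 = 130,100 g.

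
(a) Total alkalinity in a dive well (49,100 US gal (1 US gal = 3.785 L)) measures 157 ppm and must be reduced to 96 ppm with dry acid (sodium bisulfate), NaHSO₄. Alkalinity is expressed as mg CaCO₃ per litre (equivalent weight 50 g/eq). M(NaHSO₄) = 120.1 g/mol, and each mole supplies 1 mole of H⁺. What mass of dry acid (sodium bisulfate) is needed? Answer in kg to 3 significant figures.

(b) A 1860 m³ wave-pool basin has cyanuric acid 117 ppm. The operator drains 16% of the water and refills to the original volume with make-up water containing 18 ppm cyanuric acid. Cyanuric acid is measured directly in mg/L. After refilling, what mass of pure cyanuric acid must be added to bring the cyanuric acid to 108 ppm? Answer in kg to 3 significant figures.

(a) 27.2 kg; (b) 12.7 kg

(a) Volume: 49,100 US gal × 3.785 L/gal = 185,844 L.
(a) Alkalinity to neutralize: (157 − 96) = 61 mg/L as CaCO₃ × 185,844 L = 11,340 g as CaCO₃.
(a) Equivalents of H⁺ required: 11,340 ÷ 50 g/eq = 226.7 eq = 226.7 mol NaHSO₄.
(a) Mass of NaHSO₄: 226.7 × 120.1 = 27,230 g.

(b) Volume: 1860 m³ = 1,860,000 L.
(b) After draining 16% and refilling: 117 × 0.84 + 18 × 0.16 = 101.16 ppm.
(b) Deficit to target: 108 − 101.16 = 6.84 mg/L.
(b) Mass: 6.84 mg/L × 1,860,000 L = 12,720 g cyanuric acid.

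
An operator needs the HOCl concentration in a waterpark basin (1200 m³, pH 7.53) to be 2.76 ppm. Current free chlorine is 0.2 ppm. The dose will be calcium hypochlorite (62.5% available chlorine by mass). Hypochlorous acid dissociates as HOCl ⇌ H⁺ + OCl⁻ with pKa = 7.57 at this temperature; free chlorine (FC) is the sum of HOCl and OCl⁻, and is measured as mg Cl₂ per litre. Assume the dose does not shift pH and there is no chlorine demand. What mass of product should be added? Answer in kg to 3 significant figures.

9.75 kg

Volume: 1200 m³ = 1,200,000 L.
[OCl⁻]/[HOCl] = 10^(pH − pKa) = 10^(7.53 − 7.57) = 0.912; fraction as HOCl = 1/(1 + 0.912) = 0.523.
Free chlorine required for 2.76 ppm HOCl: 2.76 / 0.523 = 5.277 ppm.
FC to add: 5.277 − 0.2 = 5.077 mg/L as Cl₂.
Cl₂ equivalent: 5.077 mg/L × 1,200,000 L = 6093 g.
Product at 62.5% available Cl: 6093 / 0.625 = 9748 g.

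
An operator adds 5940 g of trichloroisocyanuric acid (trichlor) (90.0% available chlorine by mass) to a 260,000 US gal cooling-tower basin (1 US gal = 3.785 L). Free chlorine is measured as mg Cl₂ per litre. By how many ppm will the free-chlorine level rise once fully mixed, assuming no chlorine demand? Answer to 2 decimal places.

5.43 ppm

Volume: 260,000 US gal × 3.785 L/gal = 984,100 L.
Available chlorine delivered: 5940 g × 0.9 = 5346 g as Cl₂.
Concentration rise: 5346 g / 984,100 L = 5.432 mg/L = 5.43 ppm.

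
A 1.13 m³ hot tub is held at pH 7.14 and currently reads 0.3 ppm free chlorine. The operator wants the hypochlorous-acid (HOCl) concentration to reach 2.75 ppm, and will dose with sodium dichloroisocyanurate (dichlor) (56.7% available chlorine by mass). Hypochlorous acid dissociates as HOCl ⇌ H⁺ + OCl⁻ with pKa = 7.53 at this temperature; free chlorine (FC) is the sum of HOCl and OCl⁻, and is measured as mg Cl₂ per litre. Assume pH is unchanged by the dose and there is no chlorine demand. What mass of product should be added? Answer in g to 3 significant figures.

7.12 g

Volume: 1.13 m³ = 1,130 L.
[OCl⁻]/[HOCl] = 10^(pH − pKa) = 10^(7.14 − 7.53) = 0.4074; fraction as HOCl = 1/(1 + 0.4074) = 0.7105.
Free chlorine required for 2.75 ppm HOCl: 2.75 / 0.7105 = 3.87 ppm.
FC to add: 3.87 − 0.3 = 3.57 mg/L as Cl₂.
Cl₂ equivalent: 3.57 mg/L × 1,130 L = 4.034 g.
Product at 56.7% available Cl: 4.034 / 0.567 = 7.115 g.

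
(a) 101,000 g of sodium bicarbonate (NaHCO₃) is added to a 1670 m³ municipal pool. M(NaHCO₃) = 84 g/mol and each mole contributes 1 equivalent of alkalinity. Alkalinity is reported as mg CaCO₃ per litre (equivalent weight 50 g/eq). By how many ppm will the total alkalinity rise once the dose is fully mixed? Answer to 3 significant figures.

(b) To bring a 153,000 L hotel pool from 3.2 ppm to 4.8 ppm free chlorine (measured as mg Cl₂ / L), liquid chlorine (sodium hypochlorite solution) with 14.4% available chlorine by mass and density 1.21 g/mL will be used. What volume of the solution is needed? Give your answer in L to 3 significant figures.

(a) 36.0 ppm; (b) 1.40 L

(a) Volume: 1670 m³ = 1,670,000 L.
(a) Moles of NaHCO₃: 101,000 g ÷ 84 g/mol = 1202 mol → 1202 eq of alkalinity.
(a) As CaCO₃: 1202 eq × 50 g/eq = 60,120 g.
(a) Rise: 60,120 g / 1,670,000 L × 1000 = 36 mg/L.

(b) Chlorine deficit: 4.8 − 3.2 = 1.6 ppm = 1.6 mg/L as Cl₂.
(b) Cl₂ equivalent needed: 1.6 mg/L × 153,000 L = 244,800 mg = 244.8 g.
(b) Product at 14.4% available chlorine: 244.8 / 0.144 = 1700 g.
(b) Volume at density 1.21 g/mL: 1700 g ÷ 1.21 g/mL = 1405 mL.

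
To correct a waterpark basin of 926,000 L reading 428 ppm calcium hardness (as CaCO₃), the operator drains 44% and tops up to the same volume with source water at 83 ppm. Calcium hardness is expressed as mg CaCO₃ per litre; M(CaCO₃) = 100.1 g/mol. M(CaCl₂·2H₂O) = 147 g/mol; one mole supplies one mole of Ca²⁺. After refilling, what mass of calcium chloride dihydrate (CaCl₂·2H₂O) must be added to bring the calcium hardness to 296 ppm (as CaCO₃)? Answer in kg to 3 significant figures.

26.9 kg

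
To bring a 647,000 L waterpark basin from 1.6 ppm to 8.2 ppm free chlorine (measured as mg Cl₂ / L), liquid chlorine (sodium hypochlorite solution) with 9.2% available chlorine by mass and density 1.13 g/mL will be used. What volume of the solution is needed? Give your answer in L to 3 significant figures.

Chlorine deficit: 8.2 − 1.6 = 6.6 ppm = 6.6 mg/L as Cl₂.
Cl₂ equivalent needed: 6.6 mg/L × 647,000 L = 4,270,000 mg = 4270 g.
Product at 9.2% available chlorine: 4270 / 0.092 = 46,420 g.
Volume at density 1.13 g/mL: 46,420 g ÷ 1.13 g/mL = 41,080 mL.

41.1 L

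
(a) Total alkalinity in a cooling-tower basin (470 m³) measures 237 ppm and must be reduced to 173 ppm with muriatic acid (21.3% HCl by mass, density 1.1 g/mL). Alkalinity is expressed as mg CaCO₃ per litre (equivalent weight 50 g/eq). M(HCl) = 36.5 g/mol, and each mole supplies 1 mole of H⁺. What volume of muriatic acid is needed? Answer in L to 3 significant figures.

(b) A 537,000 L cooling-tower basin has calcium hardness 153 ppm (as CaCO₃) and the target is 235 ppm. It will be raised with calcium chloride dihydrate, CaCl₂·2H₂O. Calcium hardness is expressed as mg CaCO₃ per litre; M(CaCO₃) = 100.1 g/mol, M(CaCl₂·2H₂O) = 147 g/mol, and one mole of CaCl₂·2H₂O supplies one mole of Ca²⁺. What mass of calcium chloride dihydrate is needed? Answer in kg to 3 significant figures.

(a) 93.7 L; (b) 64.7 kg

(a) Volume: 470 m³ = 470,000 L.
(a) Alkalinity to neutralize: (237 − 173) = 64 mg/L as CaCO₃ × 470,000 L = 30,080 g as CaCO₃.
(a) Equivalents of H⁺ required: 30,080 ÷ 50 g/eq = 601.6 eq = 601.6 mol HCl.
(a) Mass of HCl: 601.6 × 36.5 = 21,960 g.
(a) Mass of 21.3% solution: 21,960 / 0.213 = 103,100 g.
(a) Volume: 103,100 g ÷ 1.1 g/mL = 93,720 mL.

(b) Hardness to add: (235 − 153) = 82 mg/L as CaCO₃ × 537,000 L = 44,030 g as CaCO₃.
(b) Moles of Ca²⁺ (1 mol Ca²⁺ ≡ 1 mol CaCO₃): 44,030 / 100.1 g/mol = 439.9 mol.
(b) Mass of CaCl₂·2H₂O: 439.9 × 147 = 64,670 g.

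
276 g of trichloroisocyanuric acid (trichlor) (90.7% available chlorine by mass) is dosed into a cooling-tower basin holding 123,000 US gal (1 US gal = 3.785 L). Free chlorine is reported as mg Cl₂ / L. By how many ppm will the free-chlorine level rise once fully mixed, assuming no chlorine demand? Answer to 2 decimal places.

Volume: 123,000 US gal × 3.785 L/gal = 465,555 L.
Available chlorine delivered: 276 g × 0.907 = 250.3 g as Cl₂.
Concentration rise: 250.3 g / 465,555 L = 0.5377 mg/L = 0.54 ppm.

0.54 ppm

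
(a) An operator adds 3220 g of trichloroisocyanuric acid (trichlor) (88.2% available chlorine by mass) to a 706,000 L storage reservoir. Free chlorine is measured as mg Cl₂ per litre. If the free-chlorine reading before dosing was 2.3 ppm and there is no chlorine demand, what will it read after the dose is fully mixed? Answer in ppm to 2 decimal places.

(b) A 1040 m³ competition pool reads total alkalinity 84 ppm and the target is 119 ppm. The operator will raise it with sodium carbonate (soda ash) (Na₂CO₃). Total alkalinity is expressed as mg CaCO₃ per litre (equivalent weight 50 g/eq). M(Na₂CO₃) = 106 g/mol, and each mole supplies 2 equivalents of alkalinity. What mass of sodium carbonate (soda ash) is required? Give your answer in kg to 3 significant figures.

(a) 6.32 ppm; (b) 38.6 kg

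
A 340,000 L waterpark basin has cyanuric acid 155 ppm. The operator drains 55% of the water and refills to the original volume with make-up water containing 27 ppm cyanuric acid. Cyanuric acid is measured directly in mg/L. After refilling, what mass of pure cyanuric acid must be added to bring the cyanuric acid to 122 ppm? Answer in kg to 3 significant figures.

After draining 55% and refilling: 155 × 0.45 + 27 × 0.55 = 84.6 ppm.
Deficit to target: 122 − 84.6 = 37.4 mg/L.
Mass: 37.4 mg/L × 340,000 L = 12,720 g cyanuric acid.

12.7 kg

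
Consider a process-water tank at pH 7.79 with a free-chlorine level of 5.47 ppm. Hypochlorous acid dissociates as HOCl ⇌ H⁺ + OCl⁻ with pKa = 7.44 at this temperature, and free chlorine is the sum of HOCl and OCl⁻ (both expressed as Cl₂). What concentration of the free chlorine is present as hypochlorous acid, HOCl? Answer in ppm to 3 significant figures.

1.69 ppm

[OCl⁻]/[HOCl] = 10^(pH − pKa) = 10^(7.79 − 7.44) = 10^0.35 = 2.239.
Fraction as HOCl = 1 / (1 + 2.239) = 0.3088.
HOCl = 0.3088 × 5.47 ppm = 1.689 ppm.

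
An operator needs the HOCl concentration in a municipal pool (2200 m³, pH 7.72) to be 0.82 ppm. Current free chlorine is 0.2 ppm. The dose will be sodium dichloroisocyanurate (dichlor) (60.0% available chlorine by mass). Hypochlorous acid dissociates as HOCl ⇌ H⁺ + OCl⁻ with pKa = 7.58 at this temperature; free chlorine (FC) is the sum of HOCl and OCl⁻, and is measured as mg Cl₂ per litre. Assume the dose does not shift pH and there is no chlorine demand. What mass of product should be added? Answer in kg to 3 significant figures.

6.42 kg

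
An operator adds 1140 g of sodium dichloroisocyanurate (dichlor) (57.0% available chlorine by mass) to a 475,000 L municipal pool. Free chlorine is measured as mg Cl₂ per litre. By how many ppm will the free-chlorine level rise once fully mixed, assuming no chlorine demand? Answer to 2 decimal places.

Available chlorine delivered: 1140 g × 0.57 = 649.8 g as Cl₂.
Concentration rise: 649.8 g / 475,000 L = 1.368 mg/L = 1.37 ppm.

1.37 ppm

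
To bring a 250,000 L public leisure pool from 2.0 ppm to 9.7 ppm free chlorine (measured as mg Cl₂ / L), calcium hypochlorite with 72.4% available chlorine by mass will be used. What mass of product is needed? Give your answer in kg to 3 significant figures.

Chlorine deficit: 9.7 − 2.0 = 7.7 ppm = 7.7 mg/L as Cl₂.
Cl₂ equivalent needed: 7.7 mg/L × 250,000 L = 1,925,000 mg = 1925 g.
Product at 72.4% available chlorine: 1925 / 0.724 = 2659 g.

2.66 kg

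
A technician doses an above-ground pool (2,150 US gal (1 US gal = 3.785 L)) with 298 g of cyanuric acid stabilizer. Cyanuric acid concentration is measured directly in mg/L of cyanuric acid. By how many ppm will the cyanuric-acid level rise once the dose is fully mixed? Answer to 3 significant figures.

36.6 ppm

Volume: 2,150 US gal × 3.785 L/gal = 8,138 L.
Rise: 298 g / 8,138 L × 1000 = 36.62 mg/L.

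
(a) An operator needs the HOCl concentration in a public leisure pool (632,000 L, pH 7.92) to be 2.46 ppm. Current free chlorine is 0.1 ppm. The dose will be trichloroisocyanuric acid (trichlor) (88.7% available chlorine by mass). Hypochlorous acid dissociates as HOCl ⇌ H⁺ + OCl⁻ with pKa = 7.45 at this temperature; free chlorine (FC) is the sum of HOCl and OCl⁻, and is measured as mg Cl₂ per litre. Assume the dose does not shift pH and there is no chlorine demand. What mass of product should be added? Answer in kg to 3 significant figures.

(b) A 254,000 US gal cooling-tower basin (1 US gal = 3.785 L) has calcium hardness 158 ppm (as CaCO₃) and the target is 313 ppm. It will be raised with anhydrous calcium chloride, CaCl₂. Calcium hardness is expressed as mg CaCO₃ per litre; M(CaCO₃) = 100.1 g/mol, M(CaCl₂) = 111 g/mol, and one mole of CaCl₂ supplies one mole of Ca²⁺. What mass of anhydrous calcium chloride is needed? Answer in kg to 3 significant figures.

(a) 6.85 kg; (b) 165 kg

(a) [OCl⁻]/[HOCl] = 10^(pH − pKa) = 10^(7.92 − 7.45) = 2.951; fraction as HOCl = 1/(1 + 2.951) = 0.2531.
(a) Free chlorine required for 2.46 ppm HOCl: 2.46 / 0.2531 = 9.72 ppm.
(a) FC to add: 9.72 − 0.1 = 9.62 mg/L as Cl₂.
(a) Cl₂ equivalent: 9.62 mg/L × 632,000 L = 6080 g.
(a) Product at 88.7% available Cl: 6080 / 0.887 = 6854 g.

(b) Volume: 254,000 US gal × 3.785 L/gal = 961,390 L.
(b) Hardness to add: (313 − 158) = 155 mg/L as CaCO₃ × 961,390 L = 149,000 g as CaCO₃.
(b) Moles of Ca²⁺ (1 mol Ca²⁺ ≡ 1 mol CaCO₃): 149,000 / 100.1 g/mol = 1489 mol.
(b) Mass of CaCl₂: 1489 × 111 = 165,200 g.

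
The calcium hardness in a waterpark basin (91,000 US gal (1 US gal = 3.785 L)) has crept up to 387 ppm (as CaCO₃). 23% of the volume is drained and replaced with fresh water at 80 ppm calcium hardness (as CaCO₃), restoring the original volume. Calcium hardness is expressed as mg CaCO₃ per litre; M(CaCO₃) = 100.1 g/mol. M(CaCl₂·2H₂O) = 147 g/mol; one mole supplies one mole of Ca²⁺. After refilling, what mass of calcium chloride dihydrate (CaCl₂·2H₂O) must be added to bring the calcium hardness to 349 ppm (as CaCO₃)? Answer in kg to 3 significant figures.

16.5 kg

Volume: 91,000 US gal × 3.785 L/gal = 344,435 L.
After draining 23% and refilling: 387 × 0.77 + 80 × 0.23 = 316.39 ppm.
Deficit to target: 349 − 316.39 = 32.61 mg/L.
As CaCO₃: 32.61 mg/L × 344,435 L = 11,230 g; ÷ 100.1 = 112.2 mol Ca²⁺.
Mass: 112.2 × 147 = 16,490 g.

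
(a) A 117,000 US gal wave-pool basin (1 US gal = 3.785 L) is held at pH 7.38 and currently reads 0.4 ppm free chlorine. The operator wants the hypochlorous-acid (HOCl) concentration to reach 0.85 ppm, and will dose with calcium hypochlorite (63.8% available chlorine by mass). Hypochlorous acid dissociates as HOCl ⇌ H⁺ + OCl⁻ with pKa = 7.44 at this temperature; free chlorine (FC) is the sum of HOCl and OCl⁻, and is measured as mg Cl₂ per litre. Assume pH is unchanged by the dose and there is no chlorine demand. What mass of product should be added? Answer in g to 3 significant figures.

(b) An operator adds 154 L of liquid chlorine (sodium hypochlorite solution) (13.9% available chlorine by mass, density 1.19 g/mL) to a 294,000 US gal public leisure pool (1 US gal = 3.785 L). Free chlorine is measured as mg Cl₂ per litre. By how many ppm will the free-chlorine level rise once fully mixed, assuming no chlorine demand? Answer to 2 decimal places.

(a) 826 g; (b) 22.89 ppm

(a) Volume: 117,000 US gal × 3.785 L/gal = 442,845 L.
(a) [OCl⁻]/[HOCl] = 10^(pH − pKa) = 10^(7.38 − 7.44) = 0.871; fraction as HOCl = 1/(1 + 0.871) = 0.5345.
(a) Free chlorine required for 0.85 ppm HOCl: 0.85 / 0.5345 = 1.59 ppm.
(a) FC to add: 1.59 − 0.4 = 1.19 mg/L as Cl₂.
(a) Cl₂ equivalent: 1.19 mg/L × 442,845 L = 527.1 g.
(a) Product at 63.8% available Cl: 527.1 / 0.638 = 826.2 g.

(b) Volume: 294,000 US gal × 3.785 L/gal = 1,112,790 L.
(b) Mass of solution: 154 L × 1000 mL/L × 1.19 g/mL = 183,300 g.
(b) Available chlorine delivered: 183,300 g × 0.139 = 25,470 g as Cl₂.
(b) Concentration rise: 25,470 g / 1,112,790 L = 22.89 mg/L = 22.89 ppm.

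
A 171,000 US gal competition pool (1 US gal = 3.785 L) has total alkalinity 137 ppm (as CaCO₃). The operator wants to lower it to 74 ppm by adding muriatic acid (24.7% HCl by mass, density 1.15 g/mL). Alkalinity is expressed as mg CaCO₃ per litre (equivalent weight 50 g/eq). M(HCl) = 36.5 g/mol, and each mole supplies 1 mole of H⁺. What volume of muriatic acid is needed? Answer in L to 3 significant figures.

Volume: 171,000 US gal × 3.785 L/gal = 647,235 L.
Alkalinity to neutralize: (137 − 74) = 63 mg/L as CaCO₃ × 647,235 L = 40,780 g as CaCO₃.
Equivalents of H⁺ required: 40,780 ÷ 50 g/eq = 815.5 eq = 815.5 mol HCl.
Mass of HCl: 815.5 × 36.5 = 29,770 g.
Mass of 24.7% solution: 29,770 / 0.247 = 120,500 g.
Volume: 120,500 g ÷ 1.15 g/mL = 104,800 mL.

105 L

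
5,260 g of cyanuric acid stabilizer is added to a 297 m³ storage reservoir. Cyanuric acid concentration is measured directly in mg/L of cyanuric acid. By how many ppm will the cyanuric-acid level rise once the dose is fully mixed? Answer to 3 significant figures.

17.7 ppm

Volume: 297 m³ = 297,000 L.
Rise: 5,260 g / 297,000 L × 1000 = 17.71 mg/L.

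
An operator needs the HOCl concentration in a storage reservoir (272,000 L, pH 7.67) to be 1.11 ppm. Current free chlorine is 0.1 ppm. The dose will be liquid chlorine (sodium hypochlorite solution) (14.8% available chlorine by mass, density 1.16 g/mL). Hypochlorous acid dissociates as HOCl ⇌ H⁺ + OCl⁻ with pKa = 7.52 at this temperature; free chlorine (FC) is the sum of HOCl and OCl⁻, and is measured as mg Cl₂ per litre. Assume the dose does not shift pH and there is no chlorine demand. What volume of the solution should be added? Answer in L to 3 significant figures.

4.08 L

[OCl⁻]/[HOCl] = 10^(pH − pKa) = 10^(7.67 − 7.52) = 1.413; fraction as HOCl = 1/(1 + 1.413) = 0.4145.
Free chlorine required for 1.11 ppm HOCl: 1.11 / 0.4145 = 2.678 ppm.
FC to add: 2.678 − 0.1 = 2.578 mg/L as Cl₂.
Cl₂ equivalent: 2.578 mg/L × 272,000 L = 701.2 g.
Product at 14.8% available Cl: 701.2 / 0.148 = 4738 g.
Volume: 4738 g ÷ 1.16 g/mL = 4084 mL.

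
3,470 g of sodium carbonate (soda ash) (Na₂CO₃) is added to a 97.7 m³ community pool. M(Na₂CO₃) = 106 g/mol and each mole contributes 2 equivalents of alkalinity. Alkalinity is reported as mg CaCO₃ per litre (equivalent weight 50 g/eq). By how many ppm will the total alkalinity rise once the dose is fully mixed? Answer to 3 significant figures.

33.5 ppm

Volume: 97.7 m³ = 97,700 L.
Moles of Na₂CO₃: 3,470 g ÷ 106 g/mol = 32.74 mol → 65.47 eq of alkalinity.
As CaCO₃: 65.47 eq × 50 g/eq = 3274 g.
Rise: 3274 g / 97,700 L × 1000 = 33.51 mg/L.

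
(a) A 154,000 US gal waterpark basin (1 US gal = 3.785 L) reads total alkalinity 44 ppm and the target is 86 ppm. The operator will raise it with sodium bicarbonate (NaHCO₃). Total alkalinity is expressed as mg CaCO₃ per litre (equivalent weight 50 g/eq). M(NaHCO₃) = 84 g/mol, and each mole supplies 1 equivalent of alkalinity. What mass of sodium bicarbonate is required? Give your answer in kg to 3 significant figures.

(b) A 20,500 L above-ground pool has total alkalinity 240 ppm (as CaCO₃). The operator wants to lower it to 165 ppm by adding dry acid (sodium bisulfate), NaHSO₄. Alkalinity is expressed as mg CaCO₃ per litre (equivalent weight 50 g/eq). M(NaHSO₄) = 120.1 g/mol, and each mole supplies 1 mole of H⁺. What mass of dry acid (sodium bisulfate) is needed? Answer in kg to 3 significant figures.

(a) Volume: 154,000 US gal × 3.785 L/gal = 582,890 L.
(a) Alkalinity to add: (86 − 44) = 42 mg/L as CaCO₃ × 582,890 L = 24,480 g as CaCO₃.
(a) Equivalents: 24,480 g ÷ 50 g/eq = 489.6 eq.
(a) NaHCO₃ supplies 1 eq per mole → 489.6 mol.
(a) Mass: 489.6 mol × 84 g/mol = 41,130 g.

(b) Alkalinity to neutralize: (240 − 165) = 75 mg/L as CaCO₃ × 20,500 L = 1538 g as CaCO₃.
(b) Equivalents of H⁺ required: 1538 ÷ 50 g/eq = 30.75 eq = 30.75 mol NaHSO₄.
(b) Mass of NaHSO₄: 30.75 × 120.1 = 3693 g.

(a) 41.1 kg; (b) 3.69 kg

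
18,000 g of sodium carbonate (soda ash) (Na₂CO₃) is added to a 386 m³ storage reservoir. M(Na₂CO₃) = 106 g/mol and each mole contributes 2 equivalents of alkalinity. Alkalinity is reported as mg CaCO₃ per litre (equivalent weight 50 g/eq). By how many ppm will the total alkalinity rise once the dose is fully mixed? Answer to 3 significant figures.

Volume: 386 m³ = 386,000 L.
Moles of Na₂CO₃: 18,000 g ÷ 106 g/mol = 169.8 mol → 339.6 eq of alkalinity.
As CaCO₃: 339.6 eq × 50 g/eq = 16,980 g.
Rise: 16,980 g / 386,000 L × 1000 = 43.99 mg/L.

44.0 ppm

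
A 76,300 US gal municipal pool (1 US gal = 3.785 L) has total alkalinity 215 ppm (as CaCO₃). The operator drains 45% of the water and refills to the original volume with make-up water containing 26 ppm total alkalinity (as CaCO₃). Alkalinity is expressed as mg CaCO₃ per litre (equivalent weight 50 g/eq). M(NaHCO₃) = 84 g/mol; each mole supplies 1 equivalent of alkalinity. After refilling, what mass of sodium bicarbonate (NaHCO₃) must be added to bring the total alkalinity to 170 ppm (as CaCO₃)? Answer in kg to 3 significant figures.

Volume: 76,300 US gal × 3.785 L/gal = 288,796 L.
After draining 45% and refilling: 215 × 0.55 + 26 × 0.45 = 129.95 ppm.
Deficit to target: 170 − 129.95 = 40.05 mg/L.
As CaCO₃: 40.05 mg/L × 288,796 L = 11,570 g; ÷ 50 g/eq ÷ 1 = 231.3 mol NaHCO₃.
Mass: 231.3 × 84 = 19,430 g.

19.4 kg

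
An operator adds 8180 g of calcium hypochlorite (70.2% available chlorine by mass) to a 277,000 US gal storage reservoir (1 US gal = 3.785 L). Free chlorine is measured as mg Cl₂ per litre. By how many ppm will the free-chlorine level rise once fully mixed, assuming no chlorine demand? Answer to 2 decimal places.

5.48 ppm

Volume: 277,000 US gal × 3.785 L/gal = 1,048,445 L.
Available chlorine delivered: 8180 g × 0.702 = 5742 g as Cl₂.
Concentration rise: 5742 g / 1,048,445 L = 5.477 mg/L = 5.48 ppm.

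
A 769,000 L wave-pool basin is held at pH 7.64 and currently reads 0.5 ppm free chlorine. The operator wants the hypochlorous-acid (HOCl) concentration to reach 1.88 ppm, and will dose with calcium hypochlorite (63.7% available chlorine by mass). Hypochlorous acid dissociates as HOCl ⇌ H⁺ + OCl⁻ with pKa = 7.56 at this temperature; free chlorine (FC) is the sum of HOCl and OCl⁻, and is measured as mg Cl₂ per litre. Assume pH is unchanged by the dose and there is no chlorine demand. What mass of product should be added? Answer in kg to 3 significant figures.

4.39 kg

[OCl⁻]/[HOCl] = 10^(pH − pKa) = 10^(7.64 − 7.56) = 1.202; fraction as HOCl = 1/(1 + 1.202) = 0.4541.
Free chlorine required for 1.88 ppm HOCl: 1.88 / 0.4541 = 4.14 ppm.
FC to add: 4.14 − 0.5 = 3.64 mg/L as Cl₂.
Cl₂ equivalent: 3.64 mg/L × 769,000 L = 2799 g.
Product at 63.7% available Cl: 2799 / 0.637 = 4395 g.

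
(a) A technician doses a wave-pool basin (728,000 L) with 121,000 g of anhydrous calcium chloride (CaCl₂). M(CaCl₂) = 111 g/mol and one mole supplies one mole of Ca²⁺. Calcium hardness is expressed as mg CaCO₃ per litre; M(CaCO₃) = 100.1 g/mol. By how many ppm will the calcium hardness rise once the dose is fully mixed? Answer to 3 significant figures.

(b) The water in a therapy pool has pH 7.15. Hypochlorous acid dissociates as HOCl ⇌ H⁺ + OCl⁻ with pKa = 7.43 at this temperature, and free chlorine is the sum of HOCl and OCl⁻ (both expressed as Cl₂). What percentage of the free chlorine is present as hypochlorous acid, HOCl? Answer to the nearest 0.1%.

(a) 150 ppm; (b) 65.6%

(a) Moles of Ca²⁺: 121,000 g ÷ 111 g/mol = 1090 mol.
(a) As CaCO₃: 1090 mol × 100.1 g/mol = 109,100 g.
(a) Rise: 109,100 g / 728,000 L × 1000 = 149.9 mg/L.

(b) [OCl⁻]/[HOCl] = 10^(pH − pKa) = 10^(7.15 − 7.43) = 10^-0.28 = 0.5248.
(b) Fraction as HOCl = 1 / (1 + 0.5248) = 0.6558.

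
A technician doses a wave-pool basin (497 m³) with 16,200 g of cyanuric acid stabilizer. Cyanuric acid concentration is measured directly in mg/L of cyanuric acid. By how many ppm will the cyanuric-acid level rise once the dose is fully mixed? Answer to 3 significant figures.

32.6 ppm

Volume: 497 m³ = 497,000 L.
Rise: 16,200 g / 497,000 L × 1000 = 32.6 mg/L.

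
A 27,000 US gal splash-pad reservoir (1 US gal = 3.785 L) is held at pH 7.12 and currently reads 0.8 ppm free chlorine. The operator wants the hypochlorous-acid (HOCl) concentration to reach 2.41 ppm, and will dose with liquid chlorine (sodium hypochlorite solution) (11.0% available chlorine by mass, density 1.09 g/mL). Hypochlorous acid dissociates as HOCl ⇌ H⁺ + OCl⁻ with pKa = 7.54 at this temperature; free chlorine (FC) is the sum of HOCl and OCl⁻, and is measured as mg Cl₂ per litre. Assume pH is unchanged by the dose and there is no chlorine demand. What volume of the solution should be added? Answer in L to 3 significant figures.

Volume: 27,000 US gal × 3.785 L/gal = 102,195 L.
[OCl⁻]/[HOCl] = 10^(pH − pKa) = 10^(7.12 − 7.54) = 0.3802; fraction as HOCl = 1/(1 + 0.3802) = 0.7245.
Free chlorine required for 2.41 ppm HOCl: 2.41 / 0.7245 = 3.326 ppm.
FC to add: 3.326 − 0.8 = 2.526 mg/L as Cl₂.
Cl₂ equivalent: 2.526 mg/L × 102,195 L = 258.2 g.
Product at 11.0% available Cl: 258.2 / 0.11 = 2347 g.
Volume: 2347 g ÷ 1.09 g/mL = 2153 mL.

2.15 L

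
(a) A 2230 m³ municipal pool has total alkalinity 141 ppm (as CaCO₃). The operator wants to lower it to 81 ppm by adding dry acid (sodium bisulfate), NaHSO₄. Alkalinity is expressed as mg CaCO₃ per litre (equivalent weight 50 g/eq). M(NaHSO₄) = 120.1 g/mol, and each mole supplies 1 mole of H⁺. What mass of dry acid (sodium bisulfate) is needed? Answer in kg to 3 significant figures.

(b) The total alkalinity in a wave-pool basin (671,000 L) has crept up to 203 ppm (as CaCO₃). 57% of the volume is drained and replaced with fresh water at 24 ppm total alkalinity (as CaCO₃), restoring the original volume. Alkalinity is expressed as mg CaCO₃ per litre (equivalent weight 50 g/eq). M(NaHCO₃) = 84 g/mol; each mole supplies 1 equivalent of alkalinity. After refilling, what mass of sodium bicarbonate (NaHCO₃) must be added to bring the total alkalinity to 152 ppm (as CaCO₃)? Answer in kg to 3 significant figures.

(a) 321 kg; (b) 57.5 kg

(a) Volume: 2230 m³ = 2,230,000 L.
(a) Alkalinity to neutralize: (141 − 81) = 60 mg/L as CaCO₃ × 2,230,000 L = 133,800 g as CaCO₃.
(a) Equivalents of H⁺ required: 133,800 ÷ 50 g/eq = 2676 eq = 2676 mol NaHSO₄.
(a) Mass of NaHSO₄: 2676 × 120.1 = 321,400 g.

(b) After draining 57% and refilling: 203 × 0.43 + 24 × 0.57 = 100.97 ppm.
(b) Deficit to target: 152 − 100.97 = 51.03 mg/L.
(b) As CaCO₃: 51.03 mg/L × 671,000 L = 34,240 g; ÷ 50 g/eq ÷ 1 = 684.8 mol NaHCO₃.
(b) Mass: 684.8 × 84 = 57,530 g.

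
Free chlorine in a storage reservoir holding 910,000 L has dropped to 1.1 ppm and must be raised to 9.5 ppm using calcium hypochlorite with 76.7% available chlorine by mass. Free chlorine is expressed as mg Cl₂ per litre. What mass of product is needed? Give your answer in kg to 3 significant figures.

9.97 kg

Chlorine deficit: 9.5 − 1.1 = 8.4 ppm = 8.4 mg/L as Cl₂.
Cl₂ equivalent needed: 8.4 mg/L × 910,000 L = 7,644,000 mg = 7644 g.
Product at 76.7% available chlorine: 7644 / 0.767 = 9966 g.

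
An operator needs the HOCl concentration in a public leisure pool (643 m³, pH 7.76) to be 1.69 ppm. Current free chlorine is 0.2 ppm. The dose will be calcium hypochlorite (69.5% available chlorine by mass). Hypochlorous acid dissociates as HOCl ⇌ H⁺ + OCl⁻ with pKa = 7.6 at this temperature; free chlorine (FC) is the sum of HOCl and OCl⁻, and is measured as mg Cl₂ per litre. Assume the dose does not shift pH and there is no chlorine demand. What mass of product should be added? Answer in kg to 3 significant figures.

3.64 kg

Volume: 643 m³ = 643,000 L.
[OCl⁻]/[HOCl] = 10^(pH − pKa) = 10^(7.76 − 7.6) = 1.445; fraction as HOCl = 1/(1 + 1.445) = 0.4089.
Free chlorine required for 1.69 ppm HOCl: 1.69 / 0.4089 = 4.133 ppm.
FC to add: 4.133 − 0.2 = 3.933 mg/L as Cl₂.
Cl₂ equivalent: 3.933 mg/L × 643,000 L = 2529 g.
Product at 69.5% available Cl: 2529 / 0.695 = 3639 g.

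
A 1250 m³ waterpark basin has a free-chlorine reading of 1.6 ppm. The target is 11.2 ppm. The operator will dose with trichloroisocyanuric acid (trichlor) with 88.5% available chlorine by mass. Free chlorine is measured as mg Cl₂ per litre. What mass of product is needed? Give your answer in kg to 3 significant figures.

13.6 kg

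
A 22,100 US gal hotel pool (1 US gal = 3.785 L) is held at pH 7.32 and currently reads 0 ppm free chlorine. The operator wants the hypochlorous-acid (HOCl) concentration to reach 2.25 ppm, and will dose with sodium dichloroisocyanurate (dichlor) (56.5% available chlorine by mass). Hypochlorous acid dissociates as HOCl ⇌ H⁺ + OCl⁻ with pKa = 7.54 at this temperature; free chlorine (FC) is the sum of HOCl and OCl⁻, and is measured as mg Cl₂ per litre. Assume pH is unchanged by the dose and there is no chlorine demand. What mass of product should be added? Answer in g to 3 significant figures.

534 g

Volume: 22,100 US gal × 3.785 L/gal = 83,648 L.
[OCl⁻]/[HOCl] = 10^(pH − pKa) = 10^(7.32 − 7.54) = 0.6026; fraction as HOCl = 1/(1 + 0.6026) = 0.624.
Free chlorine required for 2.25 ppm HOCl: 2.25 / 0.624 = 3.606 ppm.
FC to add: 3.606 − 0 = 3.606 mg/L as Cl₂.
Cl₂ equivalent: 3.606 mg/L × 83,648 L = 301.6 g.
Product at 56.5% available Cl: 301.6 / 0.565 = 533.8 g.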